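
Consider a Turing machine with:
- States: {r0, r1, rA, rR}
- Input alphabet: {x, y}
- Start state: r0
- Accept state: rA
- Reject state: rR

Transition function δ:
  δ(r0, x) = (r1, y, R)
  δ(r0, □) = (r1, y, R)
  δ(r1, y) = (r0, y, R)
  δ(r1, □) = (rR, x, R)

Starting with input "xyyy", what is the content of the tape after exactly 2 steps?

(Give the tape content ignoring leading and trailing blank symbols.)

Execution trace:
Initial: [r0]xyyy
Step 1: δ(r0, x) = (r1, y, R) → y[r1]yyy
Step 2: δ(r1, y) = (r0, y, R) → yy[r0]yy

No transition is defined for δ(r0, y). By convention the machine halts and rejects.

After 2 steps, the tape (ignoring leading/trailing blanks) is: yyyy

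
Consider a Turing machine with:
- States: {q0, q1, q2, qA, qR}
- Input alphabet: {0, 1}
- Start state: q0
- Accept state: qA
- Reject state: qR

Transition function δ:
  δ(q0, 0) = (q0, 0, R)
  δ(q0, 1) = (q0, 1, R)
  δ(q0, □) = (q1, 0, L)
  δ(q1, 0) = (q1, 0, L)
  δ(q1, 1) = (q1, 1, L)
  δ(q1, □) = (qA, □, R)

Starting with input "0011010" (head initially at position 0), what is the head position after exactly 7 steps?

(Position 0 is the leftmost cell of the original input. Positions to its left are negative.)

Execution trace (head position shown):
Step 0: [q0]0011010  (head at position 0)
Step 1: move right → 0[q0]011010  (head at position 1)
Step 2: move right → 00[q0]11010  (head at position 2)
Step 3: move right → 001[q0]1010  (head at position 3)
Step 4: move right → 0011[q0]010  (head at position 4)
Step 5: move right → 00110[q0]10  (head at position 5)
Step 6: move right → 001101[q0]0  (head at position 6)
Step 7: move right → 0011010[q0]□  (head at position 7)

After 7 steps, the head is at position 7.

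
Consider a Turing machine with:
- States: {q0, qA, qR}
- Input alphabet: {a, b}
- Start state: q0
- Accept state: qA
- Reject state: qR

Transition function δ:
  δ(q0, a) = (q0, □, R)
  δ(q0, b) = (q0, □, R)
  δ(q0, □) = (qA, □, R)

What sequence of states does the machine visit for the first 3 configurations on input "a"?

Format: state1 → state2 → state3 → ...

Execution trace:
Initial: [q0]a
Step 1: δ(q0, a) = (q0, □, R) → □[q0]□
Step 2: δ(q0, □) = (qA, □, R) → □□[qA]□

The machine reaches the accept state qA and halts.

State sequence: q0 → q0 → qA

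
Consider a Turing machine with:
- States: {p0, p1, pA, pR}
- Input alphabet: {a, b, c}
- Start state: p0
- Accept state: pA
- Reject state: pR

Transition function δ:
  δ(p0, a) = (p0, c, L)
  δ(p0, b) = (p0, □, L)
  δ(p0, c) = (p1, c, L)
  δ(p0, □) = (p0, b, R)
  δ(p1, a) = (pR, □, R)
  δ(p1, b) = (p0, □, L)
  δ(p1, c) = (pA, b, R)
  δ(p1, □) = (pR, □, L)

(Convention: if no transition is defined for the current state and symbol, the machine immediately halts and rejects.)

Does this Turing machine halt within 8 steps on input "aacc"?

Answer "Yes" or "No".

Execution trace:
Initial: [p0]aacc
Step 1: δ(p0, a) = (p0, c, L) → [p0]□cacc
Step 2: δ(p0, □) = (p0, b, R) → b[p0]cacc
Step 3: δ(p0, c) = (p1, c, L) → [p1]bcacc
Step 4: δ(p1, b) = (p0, □, L) → [p0]□□cacc
Step 5: δ(p0, □) = (p0, b, R) → b[p0]□cacc
Step 6: δ(p0, □) = (p0, b, R) → bb[p0]cacc
Step 7: δ(p0, c) = (p1, c, L) → b[p1]bcacc
Step 8: δ(p1, b) = (p0, □, L) → [p0]b□cacc

The machine has not reached a halting state after 8 steps.
The machine did not halt within the 8-step bound.

Answer: No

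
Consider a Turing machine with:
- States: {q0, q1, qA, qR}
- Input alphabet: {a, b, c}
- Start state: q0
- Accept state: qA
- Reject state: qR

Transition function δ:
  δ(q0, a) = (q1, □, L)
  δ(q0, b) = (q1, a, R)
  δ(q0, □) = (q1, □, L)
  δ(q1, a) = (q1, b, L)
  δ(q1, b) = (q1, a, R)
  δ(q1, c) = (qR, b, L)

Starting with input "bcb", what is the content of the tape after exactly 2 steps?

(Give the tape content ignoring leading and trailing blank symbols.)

Execution trace:
Initial: [q0]bcb
Step 1: δ(q0, b) = (q1, a, R) → a[q1]cb
Step 2: δ(q1, c) = (qR, b, L) → [qR]abb

The machine reaches the reject state qR and halts.

After 2 steps, the tape (ignoring leading/trailing blanks) is: abb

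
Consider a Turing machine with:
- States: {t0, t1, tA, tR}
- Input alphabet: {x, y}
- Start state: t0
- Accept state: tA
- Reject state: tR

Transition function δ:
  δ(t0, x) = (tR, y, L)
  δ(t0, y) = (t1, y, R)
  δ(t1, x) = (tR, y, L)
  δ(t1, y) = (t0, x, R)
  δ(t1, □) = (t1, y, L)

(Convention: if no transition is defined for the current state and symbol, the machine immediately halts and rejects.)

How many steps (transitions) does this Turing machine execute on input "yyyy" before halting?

Execution trace:
Initial: [t0]yyyy
Step 1: δ(t0, y) = (t1, y, R) → y[t1]yyy
Step 2: δ(t1, y) = (t0, x, R) → yx[t0]yy
Step 3: δ(t0, y) = (t1, y, R) → yxy[t1]y
Step 4: δ(t1, y) = (t0, x, R) → yxyx[t0]□

No transition is defined for δ(t0, □). By convention the machine halts and rejects.

The machine executed 4 steps before halting.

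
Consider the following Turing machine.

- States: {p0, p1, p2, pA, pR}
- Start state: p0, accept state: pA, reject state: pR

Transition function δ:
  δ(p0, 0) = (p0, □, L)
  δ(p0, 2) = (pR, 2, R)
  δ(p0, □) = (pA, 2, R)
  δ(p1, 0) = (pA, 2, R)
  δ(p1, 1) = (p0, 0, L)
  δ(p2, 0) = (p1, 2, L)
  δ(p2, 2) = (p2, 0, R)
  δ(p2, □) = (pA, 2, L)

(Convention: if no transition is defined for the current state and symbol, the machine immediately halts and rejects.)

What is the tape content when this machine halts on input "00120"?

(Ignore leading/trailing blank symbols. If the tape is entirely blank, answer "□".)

Execution trace:
Initial: [p0]00120
Step 1: δ(p0, 0) = (p0, □, L) → [p0]□□0120
Step 2: δ(p0, □) = (pA, 2, R) → 2[pA]□0120

The machine reaches the accept state pA and halts.

Final tape (ignoring leading/trailing blanks): 2□0120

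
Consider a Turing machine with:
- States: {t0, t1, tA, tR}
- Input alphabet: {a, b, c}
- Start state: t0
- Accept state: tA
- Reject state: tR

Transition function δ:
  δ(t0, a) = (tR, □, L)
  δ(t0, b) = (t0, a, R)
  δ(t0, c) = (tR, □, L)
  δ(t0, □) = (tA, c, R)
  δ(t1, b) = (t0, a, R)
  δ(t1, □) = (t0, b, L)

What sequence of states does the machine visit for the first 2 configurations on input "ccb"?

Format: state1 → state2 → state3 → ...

Execution trace:
Initial: [t0]ccb
Step 1: δ(t0, c) = (tR, □, L) → [tR]□□cb

The machine reaches the reject state tR and halts.

State sequence: t0 → tR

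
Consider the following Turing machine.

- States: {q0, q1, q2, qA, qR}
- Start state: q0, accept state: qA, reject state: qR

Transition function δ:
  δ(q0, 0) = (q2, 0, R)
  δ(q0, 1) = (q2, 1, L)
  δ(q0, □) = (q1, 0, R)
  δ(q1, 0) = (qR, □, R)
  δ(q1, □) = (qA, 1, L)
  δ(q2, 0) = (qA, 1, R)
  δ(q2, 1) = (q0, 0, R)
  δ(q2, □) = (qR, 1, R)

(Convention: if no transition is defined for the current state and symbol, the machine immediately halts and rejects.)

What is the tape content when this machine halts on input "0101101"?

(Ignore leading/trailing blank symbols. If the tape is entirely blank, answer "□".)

Execution trace:
Initial: [q0]0101101
Step 1: δ(q0, 0) = (q2, 0, R) → 0[q2]101101
Step 2: δ(q2, 1) = (q0, 0, R) → 00[q0]01101
Step 3: δ(q0, 0) = (q2, 0, R) → 000[q2]1101
Step 4: δ(q2, 1) = (q0, 0, R) → 0000[q0]101
Step 5: δ(q0, 1) = (q2, 1, L) → 000[q2]0101
Step 6: δ(q2, 0) = (qA, 1, R) → 0001[qA]101

The machine reaches the accept state qA and halts.

Final tape (ignoring leading/trailing blanks): 0001101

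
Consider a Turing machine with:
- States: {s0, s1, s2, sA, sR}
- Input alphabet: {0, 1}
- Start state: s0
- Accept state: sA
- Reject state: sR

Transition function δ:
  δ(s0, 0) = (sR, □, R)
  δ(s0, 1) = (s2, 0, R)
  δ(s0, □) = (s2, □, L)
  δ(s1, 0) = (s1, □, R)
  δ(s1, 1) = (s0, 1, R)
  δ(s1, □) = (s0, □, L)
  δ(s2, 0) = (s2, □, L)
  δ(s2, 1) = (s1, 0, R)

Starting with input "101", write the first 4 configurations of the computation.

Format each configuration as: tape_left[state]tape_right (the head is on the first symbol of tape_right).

Transitions applied:
Step 1: δ(s0, 1) = (s2, 0, R)
Step 2: δ(s2, 0) = (s2, □, L)
Step 3: δ(s2, 0) = (s2, □, L)

The first 4 configurations are:
[s0]101 ⊢ 0[s2]01 ⊢ [s2]0□1 ⊢ [s2]□□□1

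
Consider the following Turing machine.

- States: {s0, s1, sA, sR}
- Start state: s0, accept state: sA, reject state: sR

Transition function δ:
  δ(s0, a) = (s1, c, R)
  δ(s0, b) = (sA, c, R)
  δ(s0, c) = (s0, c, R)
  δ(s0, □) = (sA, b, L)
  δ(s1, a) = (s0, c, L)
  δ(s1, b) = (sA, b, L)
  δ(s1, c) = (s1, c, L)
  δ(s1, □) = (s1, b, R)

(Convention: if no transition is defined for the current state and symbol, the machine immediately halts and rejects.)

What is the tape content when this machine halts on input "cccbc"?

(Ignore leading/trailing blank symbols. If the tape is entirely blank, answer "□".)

Execution trace:
Initial: [s0]cccbc
Step 1: δ(s0, c) = (s0, c, R) → c[s0]ccbc
Step 2: δ(s0, c) = (s0, c, R) → cc[s0]cbc
Step 3: δ(s0, c) = (s0, c, R) → ccc[s0]bc
Step 4: δ(s0, b) = (sA, c, R) → cccc[sA]c

The machine reaches the accept state sA and halts.

Final tape (ignoring leading/trailing blanks): ccccc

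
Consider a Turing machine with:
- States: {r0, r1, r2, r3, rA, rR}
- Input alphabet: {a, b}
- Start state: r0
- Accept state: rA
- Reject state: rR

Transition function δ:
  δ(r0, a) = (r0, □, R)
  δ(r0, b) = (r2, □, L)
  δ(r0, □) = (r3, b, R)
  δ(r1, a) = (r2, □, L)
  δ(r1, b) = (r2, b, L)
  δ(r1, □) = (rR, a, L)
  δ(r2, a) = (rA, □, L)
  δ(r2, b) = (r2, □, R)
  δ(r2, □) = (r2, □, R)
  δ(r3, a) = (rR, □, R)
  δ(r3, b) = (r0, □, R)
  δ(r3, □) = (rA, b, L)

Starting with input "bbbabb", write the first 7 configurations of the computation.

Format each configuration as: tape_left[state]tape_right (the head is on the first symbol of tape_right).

Transitions applied:
Step 1: δ(r0, b) = (r2, □, L)
Step 2: δ(r2, □) = (r2, □, R)
Step 3: δ(r2, □) = (r2, □, R)
Step 4: δ(r2, b) = (r2, □, R)
Step 5: δ(r2, b) = (r2, □, R)
Step 6: δ(r2, a) = (rA, □, L)

The first 7 configurations are:
[r0]bbbabb ⊢ [r2]□□bbabb ⊢ □[r2]□bbabb ⊢ □□[r2]bbabb ⊢ □□□[r2]babb ⊢ □□□□[r2]abb ⊢ □□□[rA]□□bb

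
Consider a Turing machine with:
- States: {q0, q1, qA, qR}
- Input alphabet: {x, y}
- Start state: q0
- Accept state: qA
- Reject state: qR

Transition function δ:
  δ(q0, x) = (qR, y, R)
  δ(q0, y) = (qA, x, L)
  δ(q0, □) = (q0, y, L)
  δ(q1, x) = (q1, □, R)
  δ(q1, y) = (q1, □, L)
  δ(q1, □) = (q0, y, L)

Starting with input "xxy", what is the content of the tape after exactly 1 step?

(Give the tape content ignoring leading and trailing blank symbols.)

Execution trace:
Initial: [q0]xxy
Step 1: δ(q0, x) = (qR, y, R) → y[qR]xy

The machine reaches the reject state qR and halts.

After 1 step, the tape (ignoring leading/trailing blanks) is: yxy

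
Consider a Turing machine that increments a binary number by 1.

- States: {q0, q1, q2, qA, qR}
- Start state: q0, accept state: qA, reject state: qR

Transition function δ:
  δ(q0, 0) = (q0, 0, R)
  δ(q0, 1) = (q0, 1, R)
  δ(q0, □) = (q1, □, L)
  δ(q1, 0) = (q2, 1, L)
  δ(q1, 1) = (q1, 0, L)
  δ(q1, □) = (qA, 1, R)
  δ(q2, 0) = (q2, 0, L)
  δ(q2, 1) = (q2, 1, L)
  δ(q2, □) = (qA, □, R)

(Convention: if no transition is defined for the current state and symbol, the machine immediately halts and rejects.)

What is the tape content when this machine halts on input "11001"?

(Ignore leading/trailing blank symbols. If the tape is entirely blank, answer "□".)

Execution trace:
Initial: [q0]11001
Step 1: δ(q0, 1) = (q0, 1, R) → 1[q0]1001
Step 2: δ(q0, 1) = (q0, 1, R) → 11[q0]001
Step 3: δ(q0, 0) = (q0, 0, R) → 110[q0]01
Step 4: δ(q0, 0) = (q0, 0, R) → 1100[q0]1
Step 5: δ(q0, 1) = (q0, 1, R) → 11001[q0]□
Step 6: δ(q0, □) = (q1, □, L) → 1100[q1]1□
Step 7: δ(q1, 1) = (q1, 0, L) → 110[q1]00□
Step 8: δ(q1, 0) = (q2, 1, L) → 11[q2]010□
Step 9: δ(q2, 0) = (q2, 0, L) → 1[q2]1010□
Step 10: δ(q2, 1) = (q2, 1, L) → [q2]11010□
Step 11: δ(q2, 1) = (q2, 1, L) → [q2]□11010□
Step 12: δ(q2, □) = (qA, □, R) → □[qA]11010□

The machine reaches the accept state qA and halts.

Final tape (ignoring leading/trailing blanks): 11010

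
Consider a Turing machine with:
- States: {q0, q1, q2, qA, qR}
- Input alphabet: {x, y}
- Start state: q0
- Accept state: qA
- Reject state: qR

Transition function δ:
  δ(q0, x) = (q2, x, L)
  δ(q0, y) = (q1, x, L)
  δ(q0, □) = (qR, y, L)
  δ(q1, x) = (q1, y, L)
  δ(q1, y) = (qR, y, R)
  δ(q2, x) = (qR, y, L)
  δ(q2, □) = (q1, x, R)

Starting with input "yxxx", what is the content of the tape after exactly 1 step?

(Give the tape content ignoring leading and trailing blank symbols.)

Execution trace:
Initial: [q0]yxxx
Step 1: δ(q0, y) = (q1, x, L) → [q1]□xxxx

No transition is defined for δ(q1, □). By convention the machine halts and rejects.

After 1 step, the tape (ignoring leading/trailing blanks) is: xxxx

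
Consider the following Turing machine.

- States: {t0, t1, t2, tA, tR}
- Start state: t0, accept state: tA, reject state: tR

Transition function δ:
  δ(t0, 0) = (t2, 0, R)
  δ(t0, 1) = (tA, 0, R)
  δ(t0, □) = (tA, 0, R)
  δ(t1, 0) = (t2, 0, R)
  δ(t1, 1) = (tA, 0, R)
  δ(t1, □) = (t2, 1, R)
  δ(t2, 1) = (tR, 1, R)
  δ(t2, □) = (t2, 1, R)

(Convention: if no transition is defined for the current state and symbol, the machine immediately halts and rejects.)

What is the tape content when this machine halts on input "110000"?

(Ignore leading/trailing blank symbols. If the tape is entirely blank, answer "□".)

Execution trace:
Initial: [t0]110000
Step 1: δ(t0, 1) = (tA, 0, R) → 0[tA]10000

The machine reaches the accept state tA and halts.

Final tape (ignoring leading/trailing blanks): 010000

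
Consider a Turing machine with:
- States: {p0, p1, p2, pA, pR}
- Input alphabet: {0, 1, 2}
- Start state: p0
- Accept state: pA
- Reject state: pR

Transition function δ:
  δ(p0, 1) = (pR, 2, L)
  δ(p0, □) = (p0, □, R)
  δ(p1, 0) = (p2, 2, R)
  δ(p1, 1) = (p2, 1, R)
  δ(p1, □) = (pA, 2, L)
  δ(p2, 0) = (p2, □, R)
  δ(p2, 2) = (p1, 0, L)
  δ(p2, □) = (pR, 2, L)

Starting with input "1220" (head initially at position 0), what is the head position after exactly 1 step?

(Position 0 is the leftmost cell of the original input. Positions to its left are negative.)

Execution trace (head position shown):
Step 0: [p0]1220  (head at position 0)
Step 1: move left → [pR]□2220  (head at position -1)

After 1 step, the head is at position -1.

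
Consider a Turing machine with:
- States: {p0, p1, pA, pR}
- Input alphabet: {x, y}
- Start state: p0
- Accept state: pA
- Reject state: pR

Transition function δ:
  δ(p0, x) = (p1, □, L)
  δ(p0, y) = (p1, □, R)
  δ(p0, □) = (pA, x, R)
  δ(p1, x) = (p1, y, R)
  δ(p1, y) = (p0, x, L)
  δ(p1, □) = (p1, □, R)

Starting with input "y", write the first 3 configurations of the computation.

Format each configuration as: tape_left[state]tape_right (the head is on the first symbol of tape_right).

Transitions applied:
Step 1: δ(p0, y) = (p1, □, R)
Step 2: δ(p1, □) = (p1, □, R)

The first 3 configurations are:
[p0]y ⊢ □[p1]□ ⊢ □□[p1]□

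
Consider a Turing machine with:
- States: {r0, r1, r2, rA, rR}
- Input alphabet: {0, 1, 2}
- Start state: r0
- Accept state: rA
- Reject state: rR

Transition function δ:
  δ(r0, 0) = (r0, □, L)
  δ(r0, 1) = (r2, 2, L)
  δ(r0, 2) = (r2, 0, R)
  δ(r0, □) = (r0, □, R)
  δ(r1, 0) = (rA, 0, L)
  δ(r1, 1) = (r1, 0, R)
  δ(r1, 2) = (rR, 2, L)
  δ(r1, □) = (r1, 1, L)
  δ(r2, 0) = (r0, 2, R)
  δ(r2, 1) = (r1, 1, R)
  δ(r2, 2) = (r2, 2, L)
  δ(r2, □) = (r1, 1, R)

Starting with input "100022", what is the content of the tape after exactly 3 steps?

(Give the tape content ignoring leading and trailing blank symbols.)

Execution trace:
Initial: [r0]100022
Step 1: δ(r0, 1) = (r2, 2, L) → [r2]□200022
Step 2: δ(r2, □) = (r1, 1, R) → 1[r1]200022
Step 3: δ(r1, 2) = (rR, 2, L) → [rR]1200022

The machine reaches the reject state rR and halts.

After 3 steps, the tape (ignoring leading/trailing blanks) is: 1200022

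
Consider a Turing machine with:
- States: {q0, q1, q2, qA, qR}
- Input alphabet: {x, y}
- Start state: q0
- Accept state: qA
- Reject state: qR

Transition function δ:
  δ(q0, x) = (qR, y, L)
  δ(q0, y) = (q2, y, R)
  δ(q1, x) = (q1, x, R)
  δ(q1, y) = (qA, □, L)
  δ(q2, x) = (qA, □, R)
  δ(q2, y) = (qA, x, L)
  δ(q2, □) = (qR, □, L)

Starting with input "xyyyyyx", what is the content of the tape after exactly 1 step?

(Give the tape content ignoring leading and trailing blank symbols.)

Execution trace:
Initial: [q0]xyyyyyx
Step 1: δ(q0, x) = (qR, y, L) → [qR]□yyyyyyx

The machine reaches the reject state qR and halts.

After 1 step, the tape (ignoring leading/trailing blanks) is: yyyyyyx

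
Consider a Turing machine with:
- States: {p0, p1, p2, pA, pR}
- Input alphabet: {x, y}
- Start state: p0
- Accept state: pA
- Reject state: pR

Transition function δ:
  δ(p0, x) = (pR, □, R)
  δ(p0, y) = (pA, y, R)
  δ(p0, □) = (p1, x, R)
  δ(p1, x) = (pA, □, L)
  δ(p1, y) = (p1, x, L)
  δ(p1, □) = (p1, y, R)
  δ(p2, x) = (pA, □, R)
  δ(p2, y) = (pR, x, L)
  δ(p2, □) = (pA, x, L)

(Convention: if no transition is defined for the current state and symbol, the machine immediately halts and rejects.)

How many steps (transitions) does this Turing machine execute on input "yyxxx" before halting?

Execution trace:
Initial: [p0]yyxxx
Step 1: δ(p0, y) = (pA, y, R) → y[pA]yxxx

The machine reaches the accept state pA and halts.

The machine executed 1 step before halting.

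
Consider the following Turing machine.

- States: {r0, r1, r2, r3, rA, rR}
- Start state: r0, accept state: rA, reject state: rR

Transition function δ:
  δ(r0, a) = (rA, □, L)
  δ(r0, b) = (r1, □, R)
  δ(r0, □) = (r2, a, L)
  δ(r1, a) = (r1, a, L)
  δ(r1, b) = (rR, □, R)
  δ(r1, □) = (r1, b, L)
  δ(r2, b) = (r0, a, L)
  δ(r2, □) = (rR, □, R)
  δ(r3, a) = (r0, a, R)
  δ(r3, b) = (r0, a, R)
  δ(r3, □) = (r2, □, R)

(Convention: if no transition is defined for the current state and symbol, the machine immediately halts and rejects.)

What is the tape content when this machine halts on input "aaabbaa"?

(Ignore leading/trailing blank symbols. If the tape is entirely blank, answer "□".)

Execution trace:
Initial: [r0]aaabbaa
Step 1: δ(r0, a) = (rA, □, L) → [rA]□□aabbaa

The machine reaches the accept state rA and halts.

Final tape (ignoring leading/trailing blanks): aabbaa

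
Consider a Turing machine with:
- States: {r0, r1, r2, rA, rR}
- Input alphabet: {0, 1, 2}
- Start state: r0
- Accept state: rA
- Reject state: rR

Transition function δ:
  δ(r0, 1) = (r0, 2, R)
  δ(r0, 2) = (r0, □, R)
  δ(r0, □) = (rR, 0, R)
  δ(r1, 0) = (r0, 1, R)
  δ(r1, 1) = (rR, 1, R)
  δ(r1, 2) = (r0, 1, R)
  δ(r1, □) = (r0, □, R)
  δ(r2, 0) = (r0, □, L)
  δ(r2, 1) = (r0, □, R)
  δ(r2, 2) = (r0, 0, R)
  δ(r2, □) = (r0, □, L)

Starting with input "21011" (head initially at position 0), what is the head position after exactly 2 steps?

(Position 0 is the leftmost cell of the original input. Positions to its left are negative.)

Execution trace (head position shown):
Step 0: [r0]21011  (head at position 0)
Step 1: move right → □[r0]1011  (head at position 1)
Step 2: move right → □2[r0]011  (head at position 2)

After 2 steps, the head is at position 2.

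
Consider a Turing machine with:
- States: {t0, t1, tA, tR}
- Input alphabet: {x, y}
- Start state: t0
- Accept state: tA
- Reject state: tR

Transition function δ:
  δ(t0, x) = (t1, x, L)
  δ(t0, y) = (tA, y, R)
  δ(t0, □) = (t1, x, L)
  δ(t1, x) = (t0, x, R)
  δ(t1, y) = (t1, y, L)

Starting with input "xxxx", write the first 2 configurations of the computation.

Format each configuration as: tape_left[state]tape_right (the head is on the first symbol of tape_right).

Transitions applied:
Step 1: δ(t0, x) = (t1, x, L)

The first 2 configurations are:
[t0]xxxx ⊢ [t1]□xxxx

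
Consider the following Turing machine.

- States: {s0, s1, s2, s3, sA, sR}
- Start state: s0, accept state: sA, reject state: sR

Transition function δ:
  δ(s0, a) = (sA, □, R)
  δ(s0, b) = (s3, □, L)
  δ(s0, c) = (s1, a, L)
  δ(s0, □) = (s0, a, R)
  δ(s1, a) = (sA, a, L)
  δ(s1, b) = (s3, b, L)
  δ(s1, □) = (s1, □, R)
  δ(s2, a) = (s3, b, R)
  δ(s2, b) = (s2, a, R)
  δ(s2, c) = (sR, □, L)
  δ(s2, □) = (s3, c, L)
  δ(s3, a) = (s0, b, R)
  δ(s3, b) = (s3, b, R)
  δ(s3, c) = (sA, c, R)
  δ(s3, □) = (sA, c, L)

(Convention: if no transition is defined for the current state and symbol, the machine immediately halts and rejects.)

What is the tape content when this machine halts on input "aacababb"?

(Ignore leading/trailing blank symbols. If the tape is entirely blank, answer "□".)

Execution trace:
Initial: [s0]aacababb
Step 1: δ(s0, a) = (sA, □, R) → □[sA]acababb

The machine reaches the accept state sA and halts.

Final tape (ignoring leading/trailing blanks): acababb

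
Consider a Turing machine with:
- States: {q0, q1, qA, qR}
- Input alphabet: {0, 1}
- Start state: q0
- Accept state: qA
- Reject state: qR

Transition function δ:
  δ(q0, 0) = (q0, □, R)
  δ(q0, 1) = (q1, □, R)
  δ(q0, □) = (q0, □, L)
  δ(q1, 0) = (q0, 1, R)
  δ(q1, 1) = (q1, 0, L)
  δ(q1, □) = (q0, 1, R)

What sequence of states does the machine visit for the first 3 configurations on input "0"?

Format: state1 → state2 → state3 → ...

Execution trace:
Initial: [q0]0
Step 1: δ(q0, 0) = (q0, □, R) → □[q0]□
Step 2: δ(q0, □) = (q0, □, L) → [q0]□□

State sequence: q0 → q0 → q0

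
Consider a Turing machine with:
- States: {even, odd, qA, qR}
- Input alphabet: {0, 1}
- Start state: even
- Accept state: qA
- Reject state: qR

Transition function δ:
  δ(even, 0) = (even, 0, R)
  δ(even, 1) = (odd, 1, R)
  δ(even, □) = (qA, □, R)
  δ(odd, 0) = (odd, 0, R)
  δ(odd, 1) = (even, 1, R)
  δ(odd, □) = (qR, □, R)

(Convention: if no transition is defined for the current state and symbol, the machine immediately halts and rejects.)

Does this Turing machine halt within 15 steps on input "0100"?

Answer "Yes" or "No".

Execution trace:
Initial: [even]0100
Step 1: δ(even, 0) = (even, 0, R) → 0[even]100
Step 2: δ(even, 1) = (odd, 1, R) → 01[odd]00
Step 3: δ(odd, 0) = (odd, 0, R) → 010[odd]0
Step 4: δ(odd, 0) = (odd, 0, R) → 0100[odd]□
Step 5: δ(odd, □) = (qR, □, R) → 0100□[qR]□

The machine reaches the reject state qR and halts.
The machine halted after 5 steps (within the 15-step bound).

Answer: Yes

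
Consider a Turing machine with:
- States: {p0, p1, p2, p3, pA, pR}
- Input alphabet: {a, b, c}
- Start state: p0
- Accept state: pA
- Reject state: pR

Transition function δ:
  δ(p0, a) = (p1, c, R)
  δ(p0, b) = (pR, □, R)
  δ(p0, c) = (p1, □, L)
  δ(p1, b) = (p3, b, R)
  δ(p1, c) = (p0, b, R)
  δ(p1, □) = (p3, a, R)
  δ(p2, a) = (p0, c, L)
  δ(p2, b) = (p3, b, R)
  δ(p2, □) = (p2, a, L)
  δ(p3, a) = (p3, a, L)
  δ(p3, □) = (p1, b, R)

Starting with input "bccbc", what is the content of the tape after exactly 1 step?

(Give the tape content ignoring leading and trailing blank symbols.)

Execution trace:
Initial: [p0]bccbc
Step 1: δ(p0, b) = (pR, □, R) → □[pR]ccbc

The machine reaches the reject state pR and halts.

After 1 step, the tape (ignoring leading/trailing blanks) is: ccbc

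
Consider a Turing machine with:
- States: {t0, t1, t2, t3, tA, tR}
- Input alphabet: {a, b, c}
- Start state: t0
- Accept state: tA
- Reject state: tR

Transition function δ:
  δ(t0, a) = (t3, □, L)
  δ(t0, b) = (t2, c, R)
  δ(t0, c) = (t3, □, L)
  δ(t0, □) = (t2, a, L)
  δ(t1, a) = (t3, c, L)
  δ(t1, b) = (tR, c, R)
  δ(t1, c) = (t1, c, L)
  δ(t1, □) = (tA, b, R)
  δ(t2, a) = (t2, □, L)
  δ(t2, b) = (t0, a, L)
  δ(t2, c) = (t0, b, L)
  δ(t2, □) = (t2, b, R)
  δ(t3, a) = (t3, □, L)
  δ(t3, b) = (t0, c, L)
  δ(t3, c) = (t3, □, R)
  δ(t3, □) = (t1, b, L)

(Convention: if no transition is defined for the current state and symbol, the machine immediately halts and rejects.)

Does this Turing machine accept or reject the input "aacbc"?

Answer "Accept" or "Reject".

Execution trace:
Initial: [t0]aacbc
Step 1: δ(t0, a) = (t3, □, L) → [t3]□□acbc
Step 2: δ(t3, □) = (t1, b, L) → [t1]□b□acbc
Step 3: δ(t1, □) = (tA, b, R) → b[tA]b□acbc

The machine reaches the accept state tA and halts.

Answer: Accept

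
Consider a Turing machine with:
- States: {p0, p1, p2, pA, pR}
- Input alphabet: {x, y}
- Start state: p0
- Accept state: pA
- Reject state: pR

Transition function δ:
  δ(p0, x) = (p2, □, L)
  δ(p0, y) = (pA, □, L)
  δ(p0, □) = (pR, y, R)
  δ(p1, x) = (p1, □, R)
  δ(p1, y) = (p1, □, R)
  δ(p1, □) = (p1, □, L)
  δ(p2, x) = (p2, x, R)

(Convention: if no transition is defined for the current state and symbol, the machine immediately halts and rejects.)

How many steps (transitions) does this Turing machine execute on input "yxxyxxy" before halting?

Execution trace:
Initial: [p0]yxxyxxy
Step 1: δ(p0, y) = (pA, □, L) → [pA]□□xxyxxy

The machine reaches the accept state pA and halts.

The machine executed 1 step before halting.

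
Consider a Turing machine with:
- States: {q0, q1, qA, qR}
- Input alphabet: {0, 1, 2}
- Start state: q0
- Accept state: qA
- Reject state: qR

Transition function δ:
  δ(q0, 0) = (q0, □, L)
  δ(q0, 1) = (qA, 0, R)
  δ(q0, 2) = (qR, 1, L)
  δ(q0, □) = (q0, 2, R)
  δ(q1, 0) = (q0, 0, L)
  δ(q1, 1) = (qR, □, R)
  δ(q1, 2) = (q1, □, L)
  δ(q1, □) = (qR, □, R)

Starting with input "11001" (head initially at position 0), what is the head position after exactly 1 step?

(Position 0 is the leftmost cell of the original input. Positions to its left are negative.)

Execution trace (head position shown):
Step 0: [q0]11001  (head at position 0)
Step 1: move right → 0[qA]1001  (head at position 1)

After 1 step, the head is at position 1.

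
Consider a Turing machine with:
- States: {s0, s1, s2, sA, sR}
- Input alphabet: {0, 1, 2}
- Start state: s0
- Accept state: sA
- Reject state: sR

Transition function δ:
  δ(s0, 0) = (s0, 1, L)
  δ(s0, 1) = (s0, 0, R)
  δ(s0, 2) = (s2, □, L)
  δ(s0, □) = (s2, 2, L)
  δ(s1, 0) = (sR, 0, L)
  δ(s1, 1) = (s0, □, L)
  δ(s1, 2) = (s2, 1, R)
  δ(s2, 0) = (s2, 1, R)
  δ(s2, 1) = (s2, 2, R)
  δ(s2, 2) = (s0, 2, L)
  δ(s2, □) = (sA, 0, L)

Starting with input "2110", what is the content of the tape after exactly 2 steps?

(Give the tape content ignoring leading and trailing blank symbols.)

Execution trace:
Initial: [s0]2110
Step 1: δ(s0, 2) = (s2, □, L) → [s2]□□110
Step 2: δ(s2, □) = (sA, 0, L) → [sA]□0□110

The machine reaches the accept state sA and halts.

After 2 steps, the tape (ignoring leading/trailing blanks) is: 0□110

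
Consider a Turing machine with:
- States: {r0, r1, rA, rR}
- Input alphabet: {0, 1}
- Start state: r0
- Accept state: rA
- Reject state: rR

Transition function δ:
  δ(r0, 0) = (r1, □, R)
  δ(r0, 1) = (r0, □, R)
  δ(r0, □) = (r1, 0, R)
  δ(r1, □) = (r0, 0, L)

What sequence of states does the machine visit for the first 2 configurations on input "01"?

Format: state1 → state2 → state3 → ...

Execution trace:
Initial: [r0]01
Step 1: δ(r0, 0) = (r1, □, R) → □[r1]1

No transition is defined for δ(r1, 1). By convention the machine halts and rejects.

State sequence: r0 → r1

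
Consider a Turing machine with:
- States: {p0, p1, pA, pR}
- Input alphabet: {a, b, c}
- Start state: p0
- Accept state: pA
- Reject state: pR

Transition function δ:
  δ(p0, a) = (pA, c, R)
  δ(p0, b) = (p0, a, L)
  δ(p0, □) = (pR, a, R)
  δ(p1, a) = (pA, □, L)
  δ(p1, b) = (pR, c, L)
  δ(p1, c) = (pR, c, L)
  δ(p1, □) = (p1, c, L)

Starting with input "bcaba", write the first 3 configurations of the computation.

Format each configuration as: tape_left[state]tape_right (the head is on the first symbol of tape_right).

Transitions applied:
Step 1: δ(p0, b) = (p0, a, L)
Step 2: δ(p0, □) = (pR, a, R)

The first 3 configurations are:
[p0]bcaba ⊢ [p0]□acaba ⊢ a[pR]acaba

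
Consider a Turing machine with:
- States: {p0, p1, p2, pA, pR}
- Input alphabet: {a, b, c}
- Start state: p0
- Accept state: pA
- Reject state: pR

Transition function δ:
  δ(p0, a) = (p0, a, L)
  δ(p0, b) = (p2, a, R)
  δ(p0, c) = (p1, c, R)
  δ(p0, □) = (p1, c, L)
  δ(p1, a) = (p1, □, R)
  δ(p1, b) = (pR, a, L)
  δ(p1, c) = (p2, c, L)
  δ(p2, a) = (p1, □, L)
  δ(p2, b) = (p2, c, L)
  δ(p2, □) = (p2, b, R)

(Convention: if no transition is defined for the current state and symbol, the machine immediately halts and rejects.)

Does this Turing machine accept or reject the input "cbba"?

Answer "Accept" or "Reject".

Execution trace:
Initial: [p0]cbba
Step 1: δ(p0, c) = (p1, c, R) → c[p1]bba
Step 2: δ(p1, b) = (pR, a, L) → [pR]caba

The machine reaches the reject state pR and halts.

Answer: Reject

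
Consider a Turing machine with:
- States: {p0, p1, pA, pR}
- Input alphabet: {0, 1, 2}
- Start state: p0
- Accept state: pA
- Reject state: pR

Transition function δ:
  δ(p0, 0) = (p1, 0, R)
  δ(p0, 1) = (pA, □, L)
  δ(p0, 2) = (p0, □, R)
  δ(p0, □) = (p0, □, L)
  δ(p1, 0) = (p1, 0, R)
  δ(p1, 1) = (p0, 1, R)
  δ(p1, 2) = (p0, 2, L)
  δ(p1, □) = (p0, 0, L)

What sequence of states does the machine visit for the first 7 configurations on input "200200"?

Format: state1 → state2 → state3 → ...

Execution trace:
Initial: [p0]200200
Step 1: δ(p0, 2) = (p0, □, R) → □[p0]00200
Step 2: δ(p0, 0) = (p1, 0, R) → □0[p1]0200
Step 3: δ(p1, 0) = (p1, 0, R) → □00[p1]200
Step 4: δ(p1, 2) = (p0, 2, L) → □0[p0]0200
Step 5: δ(p0, 0) = (p1, 0, R) → □00[p1]200
Step 6: δ(p1, 2) = (p0, 2, L) → □0[p0]0200

State sequence: p0 → p0 → p1 → p1 → p0 → p1 → p0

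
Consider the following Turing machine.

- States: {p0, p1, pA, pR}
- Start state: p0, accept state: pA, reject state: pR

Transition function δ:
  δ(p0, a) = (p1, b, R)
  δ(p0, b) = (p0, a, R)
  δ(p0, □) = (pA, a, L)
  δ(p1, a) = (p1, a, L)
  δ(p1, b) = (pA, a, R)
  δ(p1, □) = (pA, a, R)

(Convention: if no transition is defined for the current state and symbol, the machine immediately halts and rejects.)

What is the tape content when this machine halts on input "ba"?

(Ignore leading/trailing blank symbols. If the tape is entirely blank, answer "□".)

Execution trace:
Initial: [p0]ba
Step 1: δ(p0, b) = (p0, a, R) → a[p0]a
Step 2: δ(p0, a) = (p1, b, R) → ab[p1]□
Step 3: δ(p1, □) = (pA, a, R) → aba[pA]□

The machine reaches the accept state pA and halts.

Final tape (ignoring leading/trailing blanks): aba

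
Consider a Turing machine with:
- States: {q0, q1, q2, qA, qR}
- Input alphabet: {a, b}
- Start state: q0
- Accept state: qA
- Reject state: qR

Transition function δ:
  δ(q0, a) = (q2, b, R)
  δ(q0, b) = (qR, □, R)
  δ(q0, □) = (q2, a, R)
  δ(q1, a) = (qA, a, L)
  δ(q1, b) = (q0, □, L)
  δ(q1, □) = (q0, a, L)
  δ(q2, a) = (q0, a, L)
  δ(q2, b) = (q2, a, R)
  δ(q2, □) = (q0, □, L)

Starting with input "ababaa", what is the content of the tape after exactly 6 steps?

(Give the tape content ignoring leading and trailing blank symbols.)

Execution trace:
Initial: [q0]ababaa
Step 1: δ(q0, a) = (q2, b, R) → b[q2]babaa
Step 2: δ(q2, b) = (q2, a, R) → ba[q2]abaa
Step 3: δ(q2, a) = (q0, a, L) → b[q0]aabaa
Step 4: δ(q0, a) = (q2, b, R) → bb[q2]abaa
Step 5: δ(q2, a) = (q0, a, L) → b[q0]babaa
Step 6: δ(q0, b) = (qR, □, R) → b□[qR]abaa

The machine reaches the reject state qR and halts.

After 6 steps, the tape (ignoring leading/trailing blanks) is: b□abaa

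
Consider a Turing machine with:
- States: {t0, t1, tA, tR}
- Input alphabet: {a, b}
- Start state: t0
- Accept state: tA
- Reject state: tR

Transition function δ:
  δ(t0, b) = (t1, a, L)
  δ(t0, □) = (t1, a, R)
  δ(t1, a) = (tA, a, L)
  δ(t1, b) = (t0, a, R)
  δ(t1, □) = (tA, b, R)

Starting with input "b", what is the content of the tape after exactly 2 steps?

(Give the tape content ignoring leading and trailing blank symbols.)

Execution trace:
Initial: [t0]b
Step 1: δ(t0, b) = (t1, a, L) → [t1]□a
Step 2: δ(t1, □) = (tA, b, R) → b[tA]a

The machine reaches the accept state tA and halts.

After 2 steps, the tape (ignoring leading/trailing blanks) is: ba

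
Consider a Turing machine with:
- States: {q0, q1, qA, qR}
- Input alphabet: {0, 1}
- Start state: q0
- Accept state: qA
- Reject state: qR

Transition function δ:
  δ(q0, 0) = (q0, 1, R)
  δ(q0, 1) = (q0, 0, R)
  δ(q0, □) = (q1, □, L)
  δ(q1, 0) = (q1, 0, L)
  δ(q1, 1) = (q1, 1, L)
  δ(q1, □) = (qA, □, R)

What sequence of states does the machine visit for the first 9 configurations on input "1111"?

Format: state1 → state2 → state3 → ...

Execution trace:
Initial: [q0]1111
Step 1: δ(q0, 1) = (q0, 0, R) → 0[q0]111
Step 2: δ(q0, 1) = (q0, 0, R) → 00[q0]11
Step 3: δ(q0, 1) = (q0, 0, R) → 000[q0]1
Step 4: δ(q0, 1) = (q0, 0, R) → 0000[q0]□
Step 5: δ(q0, □) = (q1, □, L) → 000[q1]0□
Step 6: δ(q1, 0) = (q1, 0, L) → 00[q1]00□
Step 7: δ(q1, 0) = (q1, 0, L) → 0[q1]000□
Step 8: δ(q1, 0) = (q1, 0, L) → [q1]0000□

State sequence: q0 → q0 → q0 → q0 → q0 → q1 → q1 → q1 → q1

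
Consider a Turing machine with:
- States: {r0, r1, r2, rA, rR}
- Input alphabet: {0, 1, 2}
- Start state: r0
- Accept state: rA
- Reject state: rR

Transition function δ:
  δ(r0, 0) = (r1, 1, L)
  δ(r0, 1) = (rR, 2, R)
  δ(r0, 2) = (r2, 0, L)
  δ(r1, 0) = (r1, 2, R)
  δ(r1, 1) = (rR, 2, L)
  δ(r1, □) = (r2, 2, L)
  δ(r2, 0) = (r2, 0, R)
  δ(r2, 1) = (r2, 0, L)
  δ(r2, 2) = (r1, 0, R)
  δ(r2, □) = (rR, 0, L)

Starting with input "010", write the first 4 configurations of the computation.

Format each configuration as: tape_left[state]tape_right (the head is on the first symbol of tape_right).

Transitions applied:
Step 1: δ(r0, 0) = (r1, 1, L)
Step 2: δ(r1, □) = (r2, 2, L)
Step 3: δ(r2, □) = (rR, 0, L)

The first 4 configurations are:
[r0]010 ⊢ [r1]□110 ⊢ [r2]□2110 ⊢ [rR]□02110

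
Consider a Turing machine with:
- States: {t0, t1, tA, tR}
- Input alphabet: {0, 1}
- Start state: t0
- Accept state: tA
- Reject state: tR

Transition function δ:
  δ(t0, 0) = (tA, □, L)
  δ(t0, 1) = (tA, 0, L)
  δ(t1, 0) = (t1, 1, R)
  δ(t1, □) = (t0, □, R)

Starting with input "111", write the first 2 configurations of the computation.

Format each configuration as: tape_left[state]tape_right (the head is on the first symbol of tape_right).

Transitions applied:
Step 1: δ(t0, 1) = (tA, 0, L)

The first 2 configurations are:
[t0]111 ⊢ [tA]□011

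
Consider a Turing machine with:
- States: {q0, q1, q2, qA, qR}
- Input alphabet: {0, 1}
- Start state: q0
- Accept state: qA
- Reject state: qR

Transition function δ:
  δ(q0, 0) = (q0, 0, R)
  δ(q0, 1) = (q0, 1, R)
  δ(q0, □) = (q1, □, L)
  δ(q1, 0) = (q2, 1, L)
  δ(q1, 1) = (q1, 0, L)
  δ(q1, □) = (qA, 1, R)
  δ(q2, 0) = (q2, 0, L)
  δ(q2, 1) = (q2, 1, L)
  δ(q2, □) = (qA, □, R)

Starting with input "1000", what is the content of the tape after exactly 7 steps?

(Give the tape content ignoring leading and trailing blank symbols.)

Execution trace:
Initial: [q0]1000
Step 1: δ(q0, 1) = (q0, 1, R) → 1[q0]000
Step 2: δ(q0, 0) = (q0, 0, R) → 10[q0]00
Step 3: δ(q0, 0) = (q0, 0, R) → 100[q0]0
Step 4: δ(q0, 0) = (q0, 0, R) → 1000[q0]□
Step 5: δ(q0, □) = (q1, □, L) → 100[q1]0□
Step 6: δ(q1, 0) = (q2, 1, L) → 10[q2]01□
Step 7: δ(q2, 0) = (q2, 0, L) → 1[q2]001□

After 7 steps, the tape (ignoring leading/trailing blanks) is: 1001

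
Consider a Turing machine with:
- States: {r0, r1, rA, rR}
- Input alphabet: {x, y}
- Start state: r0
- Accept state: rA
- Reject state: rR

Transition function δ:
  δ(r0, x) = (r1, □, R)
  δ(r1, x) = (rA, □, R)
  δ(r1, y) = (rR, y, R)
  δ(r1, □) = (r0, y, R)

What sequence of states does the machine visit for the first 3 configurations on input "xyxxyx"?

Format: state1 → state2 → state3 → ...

Execution trace:
Initial: [r0]xyxxyx
Step 1: δ(r0, x) = (r1, □, R) → □[r1]yxxyx
Step 2: δ(r1, y) = (rR, y, R) → □y[rR]xxyx

The machine reaches the reject state rR and halts.

State sequence: r0 → r1 → rR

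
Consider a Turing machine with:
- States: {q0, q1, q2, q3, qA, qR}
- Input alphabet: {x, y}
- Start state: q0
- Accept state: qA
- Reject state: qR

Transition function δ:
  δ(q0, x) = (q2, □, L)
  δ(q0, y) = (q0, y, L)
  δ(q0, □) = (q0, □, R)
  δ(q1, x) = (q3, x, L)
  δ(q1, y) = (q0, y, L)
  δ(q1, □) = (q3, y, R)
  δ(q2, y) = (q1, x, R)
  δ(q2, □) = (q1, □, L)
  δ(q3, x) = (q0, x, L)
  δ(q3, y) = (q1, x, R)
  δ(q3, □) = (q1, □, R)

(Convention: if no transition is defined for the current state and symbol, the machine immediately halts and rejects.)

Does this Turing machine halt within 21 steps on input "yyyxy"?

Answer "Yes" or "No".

Execution trace:
Initial: [q0]yyyxy
Step 1: δ(q0, y) = (q0, y, L) → [q0]□yyyxy
Step 2: δ(q0, □) = (q0, □, R) → □[q0]yyyxy
Step 3: δ(q0, y) = (q0, y, L) → [q0]□yyyxy
Step 4: δ(q0, □) = (q0, □, R) → □[q0]yyyxy
Step 5: δ(q0, y) = (q0, y, L) → [q0]□yyyxy
Step 6: δ(q0, □) = (q0, □, R) → □[q0]yyyxy
Step 7: δ(q0, y) = (q0, y, L) → [q0]□yyyxy
Step 8: δ(q0, □) = (q0, □, R) → □[q0]yyyxy
Step 9: δ(q0, y) = (q0, y, L) → [q0]□yyyxy
Step 10: δ(q0, □) = (q0, □, R) → □[q0]yyyxy
Step 11: δ(q0, y) = (q0, y, L) → [q0]□yyyxy
Step 12: δ(q0, □) = (q0, □, R) → □[q0]yyyxy
Step 13: δ(q0, y) = (q0, y, L) → [q0]□yyyxy
Step 14: δ(q0, □) = (q0, □, R) → □[q0]yyyxy
Step 15: δ(q0, y) = (q0, y, L) → [q0]□yyyxy
Step 16: δ(q0, □) = (q0, □, R) → □[q0]yyyxy
Step 17: δ(q0, y) = (q0, y, L) → [q0]□yyyxy
Step 18: δ(q0, □) = (q0, □, R) → □[q0]yyyxy
Step 19: δ(q0, y) = (q0, y, L) → [q0]□yyyxy
Step 20: δ(q0, □) = (q0, □, R) → □[q0]yyyxy
Step 21: δ(q0, y) = (q0, y, L) → [q0]□yyyxy

The machine has not reached a halting state after 21 steps.
The machine did not halt within the 21-step bound.

Answer: No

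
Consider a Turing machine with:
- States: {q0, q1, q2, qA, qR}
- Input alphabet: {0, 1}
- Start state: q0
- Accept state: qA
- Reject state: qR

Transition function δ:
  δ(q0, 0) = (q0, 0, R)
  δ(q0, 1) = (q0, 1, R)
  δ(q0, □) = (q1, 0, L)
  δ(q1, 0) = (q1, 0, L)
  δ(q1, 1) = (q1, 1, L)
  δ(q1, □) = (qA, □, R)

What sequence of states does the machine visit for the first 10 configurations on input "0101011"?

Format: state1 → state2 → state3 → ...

Execution trace:
Initial: [q0]0101011
Step 1: δ(q0, 0) = (q0, 0, R) → 0[q0]101011
Step 2: δ(q0, 1) = (q0, 1, R) → 01[q0]01011
Step 3: δ(q0, 0) = (q0, 0, R) → 010[q0]1011
Step 4: δ(q0, 1) = (q0, 1, R) → 0101[q0]011
Step 5: δ(q0, 0) = (q0, 0, R) → 01010[q0]11
Step 6: δ(q0, 1) = (q0, 1, R) → 010101[q0]1
Step 7: δ(q0, 1) = (q0, 1, R) → 0101011[q0]□
Step 8: δ(q0, □) = (q1, 0, L) → 010101[q1]10
Step 9: δ(q1, 1) = (q1, 1, L) → 01010[q1]110

State sequence: q0 → q0 → q0 → q0 → q0 → q0 → q0 → q0 → q1 → q1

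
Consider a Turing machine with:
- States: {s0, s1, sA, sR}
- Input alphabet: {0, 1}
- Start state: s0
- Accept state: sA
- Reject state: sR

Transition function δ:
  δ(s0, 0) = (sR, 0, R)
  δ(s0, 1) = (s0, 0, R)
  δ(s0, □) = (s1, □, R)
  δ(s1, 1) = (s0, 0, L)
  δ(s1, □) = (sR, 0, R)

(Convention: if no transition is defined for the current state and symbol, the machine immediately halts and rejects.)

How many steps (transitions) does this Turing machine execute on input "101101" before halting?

Execution trace:
Initial: [s0]101101
Step 1: δ(s0, 1) = (s0, 0, R) → 0[s0]01101
Step 2: δ(s0, 0) = (sR, 0, R) → 00[sR]1101

The machine reaches the reject state sR and halts.

The machine executed 2 steps before halting.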